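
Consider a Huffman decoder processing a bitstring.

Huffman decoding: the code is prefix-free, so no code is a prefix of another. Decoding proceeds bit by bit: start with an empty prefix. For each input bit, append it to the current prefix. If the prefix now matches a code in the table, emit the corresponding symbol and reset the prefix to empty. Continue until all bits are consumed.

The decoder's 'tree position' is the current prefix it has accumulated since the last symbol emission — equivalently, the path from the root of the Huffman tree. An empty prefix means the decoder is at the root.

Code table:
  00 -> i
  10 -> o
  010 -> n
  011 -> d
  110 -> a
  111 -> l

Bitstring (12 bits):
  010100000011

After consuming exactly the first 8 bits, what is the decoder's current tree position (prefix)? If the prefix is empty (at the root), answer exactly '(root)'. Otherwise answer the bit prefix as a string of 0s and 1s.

Answer: 0

Derivation:
Bit 0: prefix='0' (no match yet)
Bit 1: prefix='01' (no match yet)
Bit 2: prefix='010' -> emit 'n', reset
Bit 3: prefix='1' (no match yet)
Bit 4: prefix='10' -> emit 'o', reset
Bit 5: prefix='0' (no match yet)
Bit 6: prefix='00' -> emit 'i', reset
Bit 7: prefix='0' (no match yet)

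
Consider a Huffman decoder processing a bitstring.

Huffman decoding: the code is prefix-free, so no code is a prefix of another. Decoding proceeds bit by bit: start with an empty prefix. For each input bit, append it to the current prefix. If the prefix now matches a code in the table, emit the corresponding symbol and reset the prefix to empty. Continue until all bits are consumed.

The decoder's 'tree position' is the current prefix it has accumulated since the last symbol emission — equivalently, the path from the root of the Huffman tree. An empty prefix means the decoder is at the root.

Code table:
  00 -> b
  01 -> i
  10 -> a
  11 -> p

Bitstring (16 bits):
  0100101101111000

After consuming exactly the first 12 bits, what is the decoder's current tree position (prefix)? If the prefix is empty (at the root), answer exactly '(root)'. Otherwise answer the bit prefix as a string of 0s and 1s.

Answer: (root)

Derivation:
Bit 0: prefix='0' (no match yet)
Bit 1: prefix='01' -> emit 'i', reset
Bit 2: prefix='0' (no match yet)
Bit 3: prefix='00' -> emit 'b', reset
Bit 4: prefix='1' (no match yet)
Bit 5: prefix='10' -> emit 'a', reset
Bit 6: prefix='1' (no match yet)
Bit 7: prefix='11' -> emit 'p', reset
Bit 8: prefix='0' (no match yet)
Bit 9: prefix='01' -> emit 'i', reset
Bit 10: prefix='1' (no match yet)
Bit 11: prefix='11' -> emit 'p', reset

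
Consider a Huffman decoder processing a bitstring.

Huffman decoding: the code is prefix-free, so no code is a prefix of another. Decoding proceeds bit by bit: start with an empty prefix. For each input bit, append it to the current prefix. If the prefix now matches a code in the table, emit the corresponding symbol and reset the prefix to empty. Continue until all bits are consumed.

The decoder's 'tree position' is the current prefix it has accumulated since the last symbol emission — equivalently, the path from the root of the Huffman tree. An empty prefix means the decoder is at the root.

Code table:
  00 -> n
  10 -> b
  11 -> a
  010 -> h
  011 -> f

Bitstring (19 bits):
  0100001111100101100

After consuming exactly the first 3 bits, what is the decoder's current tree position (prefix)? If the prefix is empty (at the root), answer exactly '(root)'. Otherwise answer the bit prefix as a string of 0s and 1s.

Answer: (root)

Derivation:
Bit 0: prefix='0' (no match yet)
Bit 1: prefix='01' (no match yet)
Bit 2: prefix='010' -> emit 'h', reset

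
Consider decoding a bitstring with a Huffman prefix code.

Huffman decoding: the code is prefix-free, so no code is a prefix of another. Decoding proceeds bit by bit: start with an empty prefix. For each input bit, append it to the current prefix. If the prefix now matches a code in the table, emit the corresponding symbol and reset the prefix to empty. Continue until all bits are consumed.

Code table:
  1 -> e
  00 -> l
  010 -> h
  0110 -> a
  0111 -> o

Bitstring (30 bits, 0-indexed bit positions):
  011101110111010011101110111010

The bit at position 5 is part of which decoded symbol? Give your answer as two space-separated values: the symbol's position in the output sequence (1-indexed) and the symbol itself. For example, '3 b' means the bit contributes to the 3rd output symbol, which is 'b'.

Answer: 2 o

Derivation:
Bit 0: prefix='0' (no match yet)
Bit 1: prefix='01' (no match yet)
Bit 2: prefix='011' (no match yet)
Bit 3: prefix='0111' -> emit 'o', reset
Bit 4: prefix='0' (no match yet)
Bit 5: prefix='01' (no match yet)
Bit 6: prefix='011' (no match yet)
Bit 7: prefix='0111' -> emit 'o', reset
Bit 8: prefix='0' (no match yet)
Bit 9: prefix='01' (no match yet)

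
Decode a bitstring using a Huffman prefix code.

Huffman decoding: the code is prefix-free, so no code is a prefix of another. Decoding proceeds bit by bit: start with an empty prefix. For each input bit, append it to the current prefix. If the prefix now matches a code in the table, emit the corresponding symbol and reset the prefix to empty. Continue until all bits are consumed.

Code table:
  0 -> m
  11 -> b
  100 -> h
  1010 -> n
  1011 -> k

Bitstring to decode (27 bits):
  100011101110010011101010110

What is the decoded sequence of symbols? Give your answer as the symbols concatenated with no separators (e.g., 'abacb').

Answer: hmbkhhbnkm

Derivation:
Bit 0: prefix='1' (no match yet)
Bit 1: prefix='10' (no match yet)
Bit 2: prefix='100' -> emit 'h', reset
Bit 3: prefix='0' -> emit 'm', reset
Bit 4: prefix='1' (no match yet)
Bit 5: prefix='11' -> emit 'b', reset
Bit 6: prefix='1' (no match yet)
Bit 7: prefix='10' (no match yet)
Bit 8: prefix='101' (no match yet)
Bit 9: prefix='1011' -> emit 'k', reset
Bit 10: prefix='1' (no match yet)
Bit 11: prefix='10' (no match yet)
Bit 12: prefix='100' -> emit 'h', reset
Bit 13: prefix='1' (no match yet)
Bit 14: prefix='10' (no match yet)
Bit 15: prefix='100' -> emit 'h', reset
Bit 16: prefix='1' (no match yet)
Bit 17: prefix='11' -> emit 'b', reset
Bit 18: prefix='1' (no match yet)
Bit 19: prefix='10' (no match yet)
Bit 20: prefix='101' (no match yet)
Bit 21: prefix='1010' -> emit 'n', reset
Bit 22: prefix='1' (no match yet)
Bit 23: prefix='10' (no match yet)
Bit 24: prefix='101' (no match yet)
Bit 25: prefix='1011' -> emit 'k', reset
Bit 26: prefix='0' -> emit 'm', reset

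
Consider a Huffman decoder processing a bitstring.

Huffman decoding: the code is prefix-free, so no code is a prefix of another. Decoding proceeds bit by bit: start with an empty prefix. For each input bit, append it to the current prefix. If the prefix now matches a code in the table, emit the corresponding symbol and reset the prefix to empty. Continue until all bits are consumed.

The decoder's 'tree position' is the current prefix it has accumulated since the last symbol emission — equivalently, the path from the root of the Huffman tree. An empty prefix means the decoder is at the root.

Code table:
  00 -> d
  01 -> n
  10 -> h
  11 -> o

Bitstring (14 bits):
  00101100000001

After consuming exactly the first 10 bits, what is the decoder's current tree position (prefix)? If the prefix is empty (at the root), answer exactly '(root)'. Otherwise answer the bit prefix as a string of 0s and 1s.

Answer: (root)

Derivation:
Bit 0: prefix='0' (no match yet)
Bit 1: prefix='00' -> emit 'd', reset
Bit 2: prefix='1' (no match yet)
Bit 3: prefix='10' -> emit 'h', reset
Bit 4: prefix='1' (no match yet)
Bit 5: prefix='11' -> emit 'o', reset
Bit 6: prefix='0' (no match yet)
Bit 7: prefix='00' -> emit 'd', reset
Bit 8: prefix='0' (no match yet)
Bit 9: prefix='00' -> emit 'd', reset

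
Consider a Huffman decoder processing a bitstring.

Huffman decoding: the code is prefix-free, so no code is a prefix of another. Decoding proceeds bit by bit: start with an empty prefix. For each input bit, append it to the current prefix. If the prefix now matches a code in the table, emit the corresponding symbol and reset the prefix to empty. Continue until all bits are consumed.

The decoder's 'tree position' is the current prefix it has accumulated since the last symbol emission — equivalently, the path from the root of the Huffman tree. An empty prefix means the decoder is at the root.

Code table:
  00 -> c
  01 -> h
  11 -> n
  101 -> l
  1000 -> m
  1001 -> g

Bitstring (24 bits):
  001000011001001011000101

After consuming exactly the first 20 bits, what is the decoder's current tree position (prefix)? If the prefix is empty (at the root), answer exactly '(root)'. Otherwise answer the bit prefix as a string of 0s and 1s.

Answer: 100

Derivation:
Bit 0: prefix='0' (no match yet)
Bit 1: prefix='00' -> emit 'c', reset
Bit 2: prefix='1' (no match yet)
Bit 3: prefix='10' (no match yet)
Bit 4: prefix='100' (no match yet)
Bit 5: prefix='1000' -> emit 'm', reset
Bit 6: prefix='0' (no match yet)
Bit 7: prefix='01' -> emit 'h', reset
Bit 8: prefix='1' (no match yet)
Bit 9: prefix='10' (no match yet)
Bit 10: prefix='100' (no match yet)
Bit 11: prefix='1001' -> emit 'g', reset
Bit 12: prefix='0' (no match yet)
Bit 13: prefix='00' -> emit 'c', reset
Bit 14: prefix='1' (no match yet)
Bit 15: prefix='10' (no match yet)
Bit 16: prefix='101' -> emit 'l', reset
Bit 17: prefix='1' (no match yet)
Bit 18: prefix='10' (no match yet)
Bit 19: prefix='100' (no match yet)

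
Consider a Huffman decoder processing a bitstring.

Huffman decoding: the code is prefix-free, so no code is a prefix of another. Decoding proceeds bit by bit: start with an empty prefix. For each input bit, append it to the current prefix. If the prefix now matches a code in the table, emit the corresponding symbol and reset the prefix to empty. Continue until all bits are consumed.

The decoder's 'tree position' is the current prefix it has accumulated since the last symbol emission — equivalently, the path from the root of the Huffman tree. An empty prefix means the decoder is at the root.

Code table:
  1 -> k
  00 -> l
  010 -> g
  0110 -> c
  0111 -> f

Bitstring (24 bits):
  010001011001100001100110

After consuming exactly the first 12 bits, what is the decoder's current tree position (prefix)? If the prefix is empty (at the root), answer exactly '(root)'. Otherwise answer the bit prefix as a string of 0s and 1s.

Bit 0: prefix='0' (no match yet)
Bit 1: prefix='01' (no match yet)
Bit 2: prefix='010' -> emit 'g', reset
Bit 3: prefix='0' (no match yet)
Bit 4: prefix='00' -> emit 'l', reset
Bit 5: prefix='1' -> emit 'k', reset
Bit 6: prefix='0' (no match yet)
Bit 7: prefix='01' (no match yet)
Bit 8: prefix='011' (no match yet)
Bit 9: prefix='0110' -> emit 'c', reset
Bit 10: prefix='0' (no match yet)
Bit 11: prefix='01' (no match yet)

Answer: 01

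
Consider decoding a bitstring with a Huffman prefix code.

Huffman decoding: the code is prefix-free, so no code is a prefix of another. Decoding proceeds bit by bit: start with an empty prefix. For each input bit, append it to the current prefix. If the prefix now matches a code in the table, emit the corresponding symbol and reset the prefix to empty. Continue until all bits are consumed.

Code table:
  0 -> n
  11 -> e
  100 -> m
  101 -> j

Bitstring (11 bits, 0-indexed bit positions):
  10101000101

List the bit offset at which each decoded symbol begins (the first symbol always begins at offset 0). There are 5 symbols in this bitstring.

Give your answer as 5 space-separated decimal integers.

Answer: 0 3 4 7 8

Derivation:
Bit 0: prefix='1' (no match yet)
Bit 1: prefix='10' (no match yet)
Bit 2: prefix='101' -> emit 'j', reset
Bit 3: prefix='0' -> emit 'n', reset
Bit 4: prefix='1' (no match yet)
Bit 5: prefix='10' (no match yet)
Bit 6: prefix='100' -> emit 'm', reset
Bit 7: prefix='0' -> emit 'n', reset
Bit 8: prefix='1' (no match yet)
Bit 9: prefix='10' (no match yet)
Bit 10: prefix='101' -> emit 'j', reset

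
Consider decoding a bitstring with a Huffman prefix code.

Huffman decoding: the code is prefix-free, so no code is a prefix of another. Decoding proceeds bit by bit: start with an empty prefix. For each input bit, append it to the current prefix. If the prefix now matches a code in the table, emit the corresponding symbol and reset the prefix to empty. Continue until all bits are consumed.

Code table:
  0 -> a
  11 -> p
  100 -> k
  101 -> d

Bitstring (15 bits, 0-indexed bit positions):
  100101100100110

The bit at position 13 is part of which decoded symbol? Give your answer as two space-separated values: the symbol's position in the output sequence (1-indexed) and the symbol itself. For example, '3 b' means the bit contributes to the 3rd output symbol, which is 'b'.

Answer: 5 p

Derivation:
Bit 0: prefix='1' (no match yet)
Bit 1: prefix='10' (no match yet)
Bit 2: prefix='100' -> emit 'k', reset
Bit 3: prefix='1' (no match yet)
Bit 4: prefix='10' (no match yet)
Bit 5: prefix='101' -> emit 'd', reset
Bit 6: prefix='1' (no match yet)
Bit 7: prefix='10' (no match yet)
Bit 8: prefix='100' -> emit 'k', reset
Bit 9: prefix='1' (no match yet)
Bit 10: prefix='10' (no match yet)
Bit 11: prefix='100' -> emit 'k', reset
Bit 12: prefix='1' (no match yet)
Bit 13: prefix='11' -> emit 'p', reset
Bit 14: prefix='0' -> emit 'a', reset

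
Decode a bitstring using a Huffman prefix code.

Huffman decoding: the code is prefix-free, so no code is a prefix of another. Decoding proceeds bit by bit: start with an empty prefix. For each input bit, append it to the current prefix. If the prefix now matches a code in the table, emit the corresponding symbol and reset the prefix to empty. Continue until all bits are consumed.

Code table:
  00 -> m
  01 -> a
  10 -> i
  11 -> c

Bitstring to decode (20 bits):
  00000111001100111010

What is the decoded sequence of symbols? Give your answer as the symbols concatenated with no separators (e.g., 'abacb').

Bit 0: prefix='0' (no match yet)
Bit 1: prefix='00' -> emit 'm', reset
Bit 2: prefix='0' (no match yet)
Bit 3: prefix='00' -> emit 'm', reset
Bit 4: prefix='0' (no match yet)
Bit 5: prefix='01' -> emit 'a', reset
Bit 6: prefix='1' (no match yet)
Bit 7: prefix='11' -> emit 'c', reset
Bit 8: prefix='0' (no match yet)
Bit 9: prefix='00' -> emit 'm', reset
Bit 10: prefix='1' (no match yet)
Bit 11: prefix='11' -> emit 'c', reset
Bit 12: prefix='0' (no match yet)
Bit 13: prefix='00' -> emit 'm', reset
Bit 14: prefix='1' (no match yet)
Bit 15: prefix='11' -> emit 'c', reset
Bit 16: prefix='1' (no match yet)
Bit 17: prefix='10' -> emit 'i', reset
Bit 18: prefix='1' (no match yet)
Bit 19: prefix='10' -> emit 'i', reset

Answer: mmacmcmcii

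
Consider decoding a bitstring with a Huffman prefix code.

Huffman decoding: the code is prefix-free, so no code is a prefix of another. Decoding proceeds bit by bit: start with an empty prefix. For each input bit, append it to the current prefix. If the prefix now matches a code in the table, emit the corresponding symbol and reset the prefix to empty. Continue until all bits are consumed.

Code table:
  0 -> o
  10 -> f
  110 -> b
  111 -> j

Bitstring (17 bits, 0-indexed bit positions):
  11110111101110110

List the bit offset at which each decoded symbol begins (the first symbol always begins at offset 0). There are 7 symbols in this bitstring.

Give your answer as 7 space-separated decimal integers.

Bit 0: prefix='1' (no match yet)
Bit 1: prefix='11' (no match yet)
Bit 2: prefix='111' -> emit 'j', reset
Bit 3: prefix='1' (no match yet)
Bit 4: prefix='10' -> emit 'f', reset
Bit 5: prefix='1' (no match yet)
Bit 6: prefix='11' (no match yet)
Bit 7: prefix='111' -> emit 'j', reset
Bit 8: prefix='1' (no match yet)
Bit 9: prefix='10' -> emit 'f', reset
Bit 10: prefix='1' (no match yet)
Bit 11: prefix='11' (no match yet)
Bit 12: prefix='111' -> emit 'j', reset
Bit 13: prefix='0' -> emit 'o', reset
Bit 14: prefix='1' (no match yet)
Bit 15: prefix='11' (no match yet)
Bit 16: prefix='110' -> emit 'b', reset

Answer: 0 3 5 8 10 13 14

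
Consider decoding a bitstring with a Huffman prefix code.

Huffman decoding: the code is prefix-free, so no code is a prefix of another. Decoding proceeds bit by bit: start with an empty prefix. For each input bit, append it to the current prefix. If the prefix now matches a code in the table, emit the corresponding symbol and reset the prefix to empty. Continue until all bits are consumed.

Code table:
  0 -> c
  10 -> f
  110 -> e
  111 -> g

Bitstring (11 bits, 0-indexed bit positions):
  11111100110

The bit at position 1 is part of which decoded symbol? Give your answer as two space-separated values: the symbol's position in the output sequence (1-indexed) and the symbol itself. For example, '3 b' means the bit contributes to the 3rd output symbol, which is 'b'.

Bit 0: prefix='1' (no match yet)
Bit 1: prefix='11' (no match yet)
Bit 2: prefix='111' -> emit 'g', reset
Bit 3: prefix='1' (no match yet)
Bit 4: prefix='11' (no match yet)
Bit 5: prefix='111' -> emit 'g', reset

Answer: 1 g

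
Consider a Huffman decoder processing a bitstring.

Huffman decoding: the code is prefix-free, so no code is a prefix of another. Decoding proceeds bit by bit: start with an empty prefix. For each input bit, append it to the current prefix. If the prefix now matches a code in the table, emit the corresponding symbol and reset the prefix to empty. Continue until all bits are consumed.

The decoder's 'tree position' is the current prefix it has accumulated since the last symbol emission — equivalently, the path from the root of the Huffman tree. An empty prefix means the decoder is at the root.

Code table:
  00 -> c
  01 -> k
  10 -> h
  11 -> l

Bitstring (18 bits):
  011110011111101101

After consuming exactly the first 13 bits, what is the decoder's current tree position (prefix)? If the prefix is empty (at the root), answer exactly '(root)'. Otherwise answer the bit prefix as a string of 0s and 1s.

Bit 0: prefix='0' (no match yet)
Bit 1: prefix='01' -> emit 'k', reset
Bit 2: prefix='1' (no match yet)
Bit 3: prefix='11' -> emit 'l', reset
Bit 4: prefix='1' (no match yet)
Bit 5: prefix='10' -> emit 'h', reset
Bit 6: prefix='0' (no match yet)
Bit 7: prefix='01' -> emit 'k', reset
Bit 8: prefix='1' (no match yet)
Bit 9: prefix='11' -> emit 'l', reset
Bit 10: prefix='1' (no match yet)
Bit 11: prefix='11' -> emit 'l', reset
Bit 12: prefix='1' (no match yet)

Answer: 1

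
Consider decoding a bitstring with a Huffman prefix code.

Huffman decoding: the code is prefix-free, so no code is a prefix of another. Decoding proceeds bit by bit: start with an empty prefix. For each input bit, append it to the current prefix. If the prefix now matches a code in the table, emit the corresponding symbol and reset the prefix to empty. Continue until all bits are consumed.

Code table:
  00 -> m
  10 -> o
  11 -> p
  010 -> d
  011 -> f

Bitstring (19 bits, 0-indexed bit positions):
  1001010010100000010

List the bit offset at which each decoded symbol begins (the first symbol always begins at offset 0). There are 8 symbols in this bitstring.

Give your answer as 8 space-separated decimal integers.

Bit 0: prefix='1' (no match yet)
Bit 1: prefix='10' -> emit 'o', reset
Bit 2: prefix='0' (no match yet)
Bit 3: prefix='01' (no match yet)
Bit 4: prefix='010' -> emit 'd', reset
Bit 5: prefix='1' (no match yet)
Bit 6: prefix='10' -> emit 'o', reset
Bit 7: prefix='0' (no match yet)
Bit 8: prefix='01' (no match yet)
Bit 9: prefix='010' -> emit 'd', reset
Bit 10: prefix='1' (no match yet)
Bit 11: prefix='10' -> emit 'o', reset
Bit 12: prefix='0' (no match yet)
Bit 13: prefix='00' -> emit 'm', reset
Bit 14: prefix='0' (no match yet)
Bit 15: prefix='00' -> emit 'm', reset
Bit 16: prefix='0' (no match yet)
Bit 17: prefix='01' (no match yet)
Bit 18: prefix='010' -> emit 'd', reset

Answer: 0 2 5 7 10 12 14 16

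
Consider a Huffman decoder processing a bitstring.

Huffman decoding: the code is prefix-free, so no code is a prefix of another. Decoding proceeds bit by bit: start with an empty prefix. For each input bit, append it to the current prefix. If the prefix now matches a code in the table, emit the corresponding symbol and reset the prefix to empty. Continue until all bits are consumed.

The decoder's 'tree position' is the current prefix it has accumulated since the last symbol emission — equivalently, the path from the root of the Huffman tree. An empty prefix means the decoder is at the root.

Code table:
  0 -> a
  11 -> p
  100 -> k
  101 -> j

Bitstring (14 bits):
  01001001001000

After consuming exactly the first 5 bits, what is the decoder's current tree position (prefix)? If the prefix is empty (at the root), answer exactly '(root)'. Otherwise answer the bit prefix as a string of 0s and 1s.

Bit 0: prefix='0' -> emit 'a', reset
Bit 1: prefix='1' (no match yet)
Bit 2: prefix='10' (no match yet)
Bit 3: prefix='100' -> emit 'k', reset
Bit 4: prefix='1' (no match yet)

Answer: 1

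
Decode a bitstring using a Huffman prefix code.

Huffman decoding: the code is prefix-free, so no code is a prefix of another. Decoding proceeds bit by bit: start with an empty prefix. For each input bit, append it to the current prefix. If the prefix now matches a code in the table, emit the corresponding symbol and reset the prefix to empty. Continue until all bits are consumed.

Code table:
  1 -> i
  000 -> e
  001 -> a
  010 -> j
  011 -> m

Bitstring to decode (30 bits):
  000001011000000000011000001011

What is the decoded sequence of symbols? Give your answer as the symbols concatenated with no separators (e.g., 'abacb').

Answer: eameeemeam

Derivation:
Bit 0: prefix='0' (no match yet)
Bit 1: prefix='00' (no match yet)
Bit 2: prefix='000' -> emit 'e', reset
Bit 3: prefix='0' (no match yet)
Bit 4: prefix='00' (no match yet)
Bit 5: prefix='001' -> emit 'a', reset
Bit 6: prefix='0' (no match yet)
Bit 7: prefix='01' (no match yet)
Bit 8: prefix='011' -> emit 'm', reset
Bit 9: prefix='0' (no match yet)
Bit 10: prefix='00' (no match yet)
Bit 11: prefix='000' -> emit 'e', reset
Bit 12: prefix='0' (no match yet)
Bit 13: prefix='00' (no match yet)
Bit 14: prefix='000' -> emit 'e', reset
Bit 15: prefix='0' (no match yet)
Bit 16: prefix='00' (no match yet)
Bit 17: prefix='000' -> emit 'e', reset
Bit 18: prefix='0' (no match yet)
Bit 19: prefix='01' (no match yet)
Bit 20: prefix='011' -> emit 'm', reset
Bit 21: prefix='0' (no match yet)
Bit 22: prefix='00' (no match yet)
Bit 23: prefix='000' -> emit 'e', reset
Bit 24: prefix='0' (no match yet)
Bit 25: prefix='00' (no match yet)
Bit 26: prefix='001' -> emit 'a', reset
Bit 27: prefix='0' (no match yet)
Bit 28: prefix='01' (no match yet)
Bit 29: prefix='011' -> emit 'm', reset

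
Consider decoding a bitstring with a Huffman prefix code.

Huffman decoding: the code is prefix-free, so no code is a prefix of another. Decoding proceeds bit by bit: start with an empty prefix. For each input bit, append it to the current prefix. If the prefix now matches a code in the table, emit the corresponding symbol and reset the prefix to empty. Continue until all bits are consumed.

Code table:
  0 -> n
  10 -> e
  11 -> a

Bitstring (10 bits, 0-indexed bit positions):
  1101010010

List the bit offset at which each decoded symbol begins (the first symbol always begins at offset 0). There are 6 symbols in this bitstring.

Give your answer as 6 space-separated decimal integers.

Bit 0: prefix='1' (no match yet)
Bit 1: prefix='11' -> emit 'a', reset
Bit 2: prefix='0' -> emit 'n', reset
Bit 3: prefix='1' (no match yet)
Bit 4: prefix='10' -> emit 'e', reset
Bit 5: prefix='1' (no match yet)
Bit 6: prefix='10' -> emit 'e', reset
Bit 7: prefix='0' -> emit 'n', reset
Bit 8: prefix='1' (no match yet)
Bit 9: prefix='10' -> emit 'e', reset

Answer: 0 2 3 5 7 8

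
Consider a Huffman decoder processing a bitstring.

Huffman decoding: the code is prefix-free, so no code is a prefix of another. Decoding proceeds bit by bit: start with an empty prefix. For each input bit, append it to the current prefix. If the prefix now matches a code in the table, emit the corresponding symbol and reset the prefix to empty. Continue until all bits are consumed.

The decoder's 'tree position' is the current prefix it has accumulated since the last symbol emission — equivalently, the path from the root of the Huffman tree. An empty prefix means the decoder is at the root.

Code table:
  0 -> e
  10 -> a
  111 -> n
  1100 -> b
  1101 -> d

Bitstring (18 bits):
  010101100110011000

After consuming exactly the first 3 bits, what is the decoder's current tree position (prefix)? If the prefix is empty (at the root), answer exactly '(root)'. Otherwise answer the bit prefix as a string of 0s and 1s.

Bit 0: prefix='0' -> emit 'e', reset
Bit 1: prefix='1' (no match yet)
Bit 2: prefix='10' -> emit 'a', reset

Answer: (root)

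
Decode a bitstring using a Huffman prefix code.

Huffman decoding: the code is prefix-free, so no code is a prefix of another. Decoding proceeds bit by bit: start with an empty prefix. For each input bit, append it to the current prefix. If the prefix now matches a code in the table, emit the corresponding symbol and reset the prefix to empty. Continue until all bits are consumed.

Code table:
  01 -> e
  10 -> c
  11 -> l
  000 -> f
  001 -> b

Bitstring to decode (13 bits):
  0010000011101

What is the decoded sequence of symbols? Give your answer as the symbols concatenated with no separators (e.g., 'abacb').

Bit 0: prefix='0' (no match yet)
Bit 1: prefix='00' (no match yet)
Bit 2: prefix='001' -> emit 'b', reset
Bit 3: prefix='0' (no match yet)
Bit 4: prefix='00' (no match yet)
Bit 5: prefix='000' -> emit 'f', reset
Bit 6: prefix='0' (no match yet)
Bit 7: prefix='00' (no match yet)
Bit 8: prefix='001' -> emit 'b', reset
Bit 9: prefix='1' (no match yet)
Bit 10: prefix='11' -> emit 'l', reset
Bit 11: prefix='0' (no match yet)
Bit 12: prefix='01' -> emit 'e', reset

Answer: bfble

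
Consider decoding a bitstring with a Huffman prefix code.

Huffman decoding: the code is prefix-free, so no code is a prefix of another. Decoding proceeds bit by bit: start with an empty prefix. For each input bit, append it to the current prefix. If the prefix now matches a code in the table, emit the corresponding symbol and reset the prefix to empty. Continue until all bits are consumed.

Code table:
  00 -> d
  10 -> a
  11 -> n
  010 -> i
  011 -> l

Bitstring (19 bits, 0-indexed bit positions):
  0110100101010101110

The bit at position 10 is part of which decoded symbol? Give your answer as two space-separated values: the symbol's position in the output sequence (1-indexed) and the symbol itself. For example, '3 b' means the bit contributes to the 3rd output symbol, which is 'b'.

Answer: 4 a

Derivation:
Bit 0: prefix='0' (no match yet)
Bit 1: prefix='01' (no match yet)
Bit 2: prefix='011' -> emit 'l', reset
Bit 3: prefix='0' (no match yet)
Bit 4: prefix='01' (no match yet)
Bit 5: prefix='010' -> emit 'i', reset
Bit 6: prefix='0' (no match yet)
Bit 7: prefix='01' (no match yet)
Bit 8: prefix='010' -> emit 'i', reset
Bit 9: prefix='1' (no match yet)
Bit 10: prefix='10' -> emit 'a', reset
Bit 11: prefix='1' (no match yet)
Bit 12: prefix='10' -> emit 'a', reset
Bit 13: prefix='1' (no match yet)
Bit 14: prefix='10' -> emit 'a', reset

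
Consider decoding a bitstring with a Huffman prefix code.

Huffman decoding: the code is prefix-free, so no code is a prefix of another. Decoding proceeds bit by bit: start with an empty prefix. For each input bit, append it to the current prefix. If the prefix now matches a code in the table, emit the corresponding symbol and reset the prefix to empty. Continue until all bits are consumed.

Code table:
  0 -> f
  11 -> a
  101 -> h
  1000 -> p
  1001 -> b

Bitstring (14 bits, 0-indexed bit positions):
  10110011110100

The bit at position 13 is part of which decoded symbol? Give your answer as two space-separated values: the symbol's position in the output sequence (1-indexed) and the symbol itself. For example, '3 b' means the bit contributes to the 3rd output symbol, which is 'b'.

Answer: 6 f

Derivation:
Bit 0: prefix='1' (no match yet)
Bit 1: prefix='10' (no match yet)
Bit 2: prefix='101' -> emit 'h', reset
Bit 3: prefix='1' (no match yet)
Bit 4: prefix='10' (no match yet)
Bit 5: prefix='100' (no match yet)
Bit 6: prefix='1001' -> emit 'b', reset
Bit 7: prefix='1' (no match yet)
Bit 8: prefix='11' -> emit 'a', reset
Bit 9: prefix='1' (no match yet)
Bit 10: prefix='10' (no match yet)
Bit 11: prefix='101' -> emit 'h', reset
Bit 12: prefix='0' -> emit 'f', reset
Bit 13: prefix='0' -> emit 'f', reset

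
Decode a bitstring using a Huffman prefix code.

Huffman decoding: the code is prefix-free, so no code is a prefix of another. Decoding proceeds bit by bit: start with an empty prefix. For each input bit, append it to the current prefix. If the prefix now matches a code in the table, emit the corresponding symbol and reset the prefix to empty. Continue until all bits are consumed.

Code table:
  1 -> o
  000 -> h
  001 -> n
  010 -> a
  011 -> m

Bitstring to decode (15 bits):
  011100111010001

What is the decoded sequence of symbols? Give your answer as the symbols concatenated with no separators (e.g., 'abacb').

Answer: monooan

Derivation:
Bit 0: prefix='0' (no match yet)
Bit 1: prefix='01' (no match yet)
Bit 2: prefix='011' -> emit 'm', reset
Bit 3: prefix='1' -> emit 'o', reset
Bit 4: prefix='0' (no match yet)
Bit 5: prefix='00' (no match yet)
Bit 6: prefix='001' -> emit 'n', reset
Bit 7: prefix='1' -> emit 'o', reset
Bit 8: prefix='1' -> emit 'o', reset
Bit 9: prefix='0' (no match yet)
Bit 10: prefix='01' (no match yet)
Bit 11: prefix='010' -> emit 'a', reset
Bit 12: prefix='0' (no match yet)
Bit 13: prefix='00' (no match yet)
Bit 14: prefix='001' -> emit 'n', reset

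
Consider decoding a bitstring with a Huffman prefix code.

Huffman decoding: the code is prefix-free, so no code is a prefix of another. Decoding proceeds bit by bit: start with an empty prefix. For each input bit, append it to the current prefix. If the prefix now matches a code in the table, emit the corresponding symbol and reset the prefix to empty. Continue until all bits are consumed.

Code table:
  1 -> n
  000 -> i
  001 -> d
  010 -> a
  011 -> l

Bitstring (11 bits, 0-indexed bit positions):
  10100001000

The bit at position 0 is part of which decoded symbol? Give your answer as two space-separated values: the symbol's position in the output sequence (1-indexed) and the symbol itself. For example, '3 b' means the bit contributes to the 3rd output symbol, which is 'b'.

Bit 0: prefix='1' -> emit 'n', reset
Bit 1: prefix='0' (no match yet)
Bit 2: prefix='01' (no match yet)
Bit 3: prefix='010' -> emit 'a', reset
Bit 4: prefix='0' (no match yet)

Answer: 1 n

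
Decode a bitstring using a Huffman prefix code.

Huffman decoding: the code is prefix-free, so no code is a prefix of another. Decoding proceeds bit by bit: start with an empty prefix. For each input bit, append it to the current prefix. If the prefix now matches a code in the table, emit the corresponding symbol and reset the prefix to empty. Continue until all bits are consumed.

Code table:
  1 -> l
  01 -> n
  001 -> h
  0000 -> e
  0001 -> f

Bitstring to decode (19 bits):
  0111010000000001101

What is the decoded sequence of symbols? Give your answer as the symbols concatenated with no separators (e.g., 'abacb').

Answer: nllneenln

Derivation:
Bit 0: prefix='0' (no match yet)
Bit 1: prefix='01' -> emit 'n', reset
Bit 2: prefix='1' -> emit 'l', reset
Bit 3: prefix='1' -> emit 'l', reset
Bit 4: prefix='0' (no match yet)
Bit 5: prefix='01' -> emit 'n', reset
Bit 6: prefix='0' (no match yet)
Bit 7: prefix='00' (no match yet)
Bit 8: prefix='000' (no match yet)
Bit 9: prefix='0000' -> emit 'e', reset
Bit 10: prefix='0' (no match yet)
Bit 11: prefix='00' (no match yet)
Bit 12: prefix='000' (no match yet)
Bit 13: prefix='0000' -> emit 'e', reset
Bit 14: prefix='0' (no match yet)
Bit 15: prefix='01' -> emit 'n', reset
Bit 16: prefix='1' -> emit 'l', reset
Bit 17: prefix='0' (no match yet)
Bit 18: prefix='01' -> emit 'n', reset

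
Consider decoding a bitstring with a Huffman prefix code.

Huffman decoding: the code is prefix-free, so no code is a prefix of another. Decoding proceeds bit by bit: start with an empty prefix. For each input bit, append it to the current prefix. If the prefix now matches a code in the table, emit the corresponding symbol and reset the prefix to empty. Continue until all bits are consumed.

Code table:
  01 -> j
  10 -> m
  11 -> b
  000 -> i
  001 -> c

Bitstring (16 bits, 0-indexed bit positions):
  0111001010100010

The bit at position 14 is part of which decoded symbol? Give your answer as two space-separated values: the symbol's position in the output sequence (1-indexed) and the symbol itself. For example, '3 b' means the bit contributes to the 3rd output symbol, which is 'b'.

Bit 0: prefix='0' (no match yet)
Bit 1: prefix='01' -> emit 'j', reset
Bit 2: prefix='1' (no match yet)
Bit 3: prefix='11' -> emit 'b', reset
Bit 4: prefix='0' (no match yet)
Bit 5: prefix='00' (no match yet)
Bit 6: prefix='001' -> emit 'c', reset
Bit 7: prefix='0' (no match yet)
Bit 8: prefix='01' -> emit 'j', reset
Bit 9: prefix='0' (no match yet)
Bit 10: prefix='01' -> emit 'j', reset
Bit 11: prefix='0' (no match yet)
Bit 12: prefix='00' (no match yet)
Bit 13: prefix='000' -> emit 'i', reset
Bit 14: prefix='1' (no match yet)
Bit 15: prefix='10' -> emit 'm', reset

Answer: 7 m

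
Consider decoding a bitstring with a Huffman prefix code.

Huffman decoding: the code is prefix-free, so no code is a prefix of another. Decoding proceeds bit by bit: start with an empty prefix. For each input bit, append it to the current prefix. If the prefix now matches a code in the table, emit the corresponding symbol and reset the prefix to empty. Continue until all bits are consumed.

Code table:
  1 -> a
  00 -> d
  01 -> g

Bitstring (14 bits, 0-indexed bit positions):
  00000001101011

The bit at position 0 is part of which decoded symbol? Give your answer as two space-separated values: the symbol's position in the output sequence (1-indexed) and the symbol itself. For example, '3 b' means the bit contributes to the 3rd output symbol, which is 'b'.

Bit 0: prefix='0' (no match yet)
Bit 1: prefix='00' -> emit 'd', reset
Bit 2: prefix='0' (no match yet)
Bit 3: prefix='00' -> emit 'd', reset
Bit 4: prefix='0' (no match yet)

Answer: 1 d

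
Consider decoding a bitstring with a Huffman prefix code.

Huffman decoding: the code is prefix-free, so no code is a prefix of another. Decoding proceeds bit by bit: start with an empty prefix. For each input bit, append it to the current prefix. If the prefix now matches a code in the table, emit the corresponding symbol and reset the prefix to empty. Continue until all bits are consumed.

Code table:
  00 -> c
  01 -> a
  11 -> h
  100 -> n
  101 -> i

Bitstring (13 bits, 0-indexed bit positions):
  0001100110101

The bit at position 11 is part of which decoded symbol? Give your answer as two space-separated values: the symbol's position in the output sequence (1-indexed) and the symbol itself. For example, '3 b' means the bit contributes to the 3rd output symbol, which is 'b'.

Bit 0: prefix='0' (no match yet)
Bit 1: prefix='00' -> emit 'c', reset
Bit 2: prefix='0' (no match yet)
Bit 3: prefix='01' -> emit 'a', reset
Bit 4: prefix='1' (no match yet)
Bit 5: prefix='10' (no match yet)
Bit 6: prefix='100' -> emit 'n', reset
Bit 7: prefix='1' (no match yet)
Bit 8: prefix='11' -> emit 'h', reset
Bit 9: prefix='0' (no match yet)
Bit 10: prefix='01' -> emit 'a', reset
Bit 11: prefix='0' (no match yet)
Bit 12: prefix='01' -> emit 'a', reset

Answer: 6 a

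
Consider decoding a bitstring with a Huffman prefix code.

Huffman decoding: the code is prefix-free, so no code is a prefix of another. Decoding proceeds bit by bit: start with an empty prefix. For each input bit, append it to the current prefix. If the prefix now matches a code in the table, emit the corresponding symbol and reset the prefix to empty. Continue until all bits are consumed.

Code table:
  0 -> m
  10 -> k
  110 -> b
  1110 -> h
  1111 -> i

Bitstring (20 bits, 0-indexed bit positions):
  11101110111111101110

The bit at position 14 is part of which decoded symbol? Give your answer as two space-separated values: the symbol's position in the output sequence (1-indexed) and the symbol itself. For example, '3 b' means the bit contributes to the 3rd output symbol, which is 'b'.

Answer: 4 h

Derivation:
Bit 0: prefix='1' (no match yet)
Bit 1: prefix='11' (no match yet)
Bit 2: prefix='111' (no match yet)
Bit 3: prefix='1110' -> emit 'h', reset
Bit 4: prefix='1' (no match yet)
Bit 5: prefix='11' (no match yet)
Bit 6: prefix='111' (no match yet)
Bit 7: prefix='1110' -> emit 'h', reset
Bit 8: prefix='1' (no match yet)
Bit 9: prefix='11' (no match yet)
Bit 10: prefix='111' (no match yet)
Bit 11: prefix='1111' -> emit 'i', reset
Bit 12: prefix='1' (no match yet)
Bit 13: prefix='11' (no match yet)
Bit 14: prefix='111' (no match yet)
Bit 15: prefix='1110' -> emit 'h', reset
Bit 16: prefix='1' (no match yet)
Bit 17: prefix='11' (no match yet)
Bit 18: prefix='111' (no match yet)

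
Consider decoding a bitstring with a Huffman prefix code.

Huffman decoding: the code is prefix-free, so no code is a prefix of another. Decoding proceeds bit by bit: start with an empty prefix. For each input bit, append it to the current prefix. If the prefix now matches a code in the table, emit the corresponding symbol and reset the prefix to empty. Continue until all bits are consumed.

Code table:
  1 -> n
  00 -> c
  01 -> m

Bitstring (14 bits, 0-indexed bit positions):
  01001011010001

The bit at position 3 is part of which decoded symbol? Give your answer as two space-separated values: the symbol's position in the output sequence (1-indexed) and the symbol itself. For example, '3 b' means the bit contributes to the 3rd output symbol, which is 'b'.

Bit 0: prefix='0' (no match yet)
Bit 1: prefix='01' -> emit 'm', reset
Bit 2: prefix='0' (no match yet)
Bit 3: prefix='00' -> emit 'c', reset
Bit 4: prefix='1' -> emit 'n', reset
Bit 5: prefix='0' (no match yet)
Bit 6: prefix='01' -> emit 'm', reset
Bit 7: prefix='1' -> emit 'n', reset

Answer: 2 c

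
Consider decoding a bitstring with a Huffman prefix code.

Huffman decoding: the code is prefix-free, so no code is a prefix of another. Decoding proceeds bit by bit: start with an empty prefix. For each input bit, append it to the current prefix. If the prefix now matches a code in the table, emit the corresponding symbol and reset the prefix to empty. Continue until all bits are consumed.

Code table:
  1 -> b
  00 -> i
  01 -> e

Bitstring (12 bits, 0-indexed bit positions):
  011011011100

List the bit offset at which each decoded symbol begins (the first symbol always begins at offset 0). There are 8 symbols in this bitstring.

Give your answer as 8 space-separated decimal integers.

Bit 0: prefix='0' (no match yet)
Bit 1: prefix='01' -> emit 'e', reset
Bit 2: prefix='1' -> emit 'b', reset
Bit 3: prefix='0' (no match yet)
Bit 4: prefix='01' -> emit 'e', reset
Bit 5: prefix='1' -> emit 'b', reset
Bit 6: prefix='0' (no match yet)
Bit 7: prefix='01' -> emit 'e', reset
Bit 8: prefix='1' -> emit 'b', reset
Bit 9: prefix='1' -> emit 'b', reset
Bit 10: prefix='0' (no match yet)
Bit 11: prefix='00' -> emit 'i', reset

Answer: 0 2 3 5 6 8 9 10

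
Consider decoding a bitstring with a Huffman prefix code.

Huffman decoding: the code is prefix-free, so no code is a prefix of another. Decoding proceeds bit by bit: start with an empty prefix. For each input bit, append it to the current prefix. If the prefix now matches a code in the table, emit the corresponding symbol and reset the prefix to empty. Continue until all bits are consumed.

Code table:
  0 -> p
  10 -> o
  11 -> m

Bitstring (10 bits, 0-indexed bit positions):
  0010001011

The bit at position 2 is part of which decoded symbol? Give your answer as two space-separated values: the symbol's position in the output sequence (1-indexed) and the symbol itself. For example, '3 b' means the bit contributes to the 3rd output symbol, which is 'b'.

Answer: 3 o

Derivation:
Bit 0: prefix='0' -> emit 'p', reset
Bit 1: prefix='0' -> emit 'p', reset
Bit 2: prefix='1' (no match yet)
Bit 3: prefix='10' -> emit 'o', reset
Bit 4: prefix='0' -> emit 'p', reset
Bit 5: prefix='0' -> emit 'p', reset
Bit 6: prefix='1' (no match yet)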